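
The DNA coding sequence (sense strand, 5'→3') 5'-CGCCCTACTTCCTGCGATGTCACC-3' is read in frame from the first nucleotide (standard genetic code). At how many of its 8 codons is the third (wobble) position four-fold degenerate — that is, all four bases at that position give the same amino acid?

Codon 1 CGC (Arg): third position 4-fold.
Codon 2 CCT (Pro): third position 4-fold.
Codon 3 ACT (Thr): third position 4-fold.
Codon 4 TCC (Ser): third position 4-fold.
Codon 5 TGC (Cys): third position 2-fold.
Codon 6 GAT (Asp): third position 2-fold.
Codon 7 GTC (Val): third position 4-fold.
Codon 8 ACC (Thr): third position 4-fold.
Four-fold degenerate third positions: 6.

6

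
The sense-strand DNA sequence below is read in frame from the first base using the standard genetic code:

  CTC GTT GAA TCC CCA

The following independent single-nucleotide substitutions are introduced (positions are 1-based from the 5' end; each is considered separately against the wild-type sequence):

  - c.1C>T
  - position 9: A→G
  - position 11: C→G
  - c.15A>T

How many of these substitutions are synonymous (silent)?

2

Codon 1: CTC (Leu) → TTC (Phe) — missense.
Codon 3: GAA (Glu) → GAG (Glu) — synonymous.
Codon 4: TCC (Ser) → TGC (Cys) — missense.
Codon 5: CCA (Pro) → CCT (Pro) — synonymous.
Synonymous: 2 of 4.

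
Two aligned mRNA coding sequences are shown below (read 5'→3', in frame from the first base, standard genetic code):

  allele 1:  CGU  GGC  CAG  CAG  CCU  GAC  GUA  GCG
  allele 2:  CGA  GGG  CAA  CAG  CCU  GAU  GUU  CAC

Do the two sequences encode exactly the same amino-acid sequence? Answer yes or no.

no

Codon 1: CGU Arg / CGA Arg — synonymous.
Codon 2: GGC Gly / GGG Gly — synonymous.
Codon 3: CAG Gln / CAA Gln — synonymous.
Codon 4: CAG Gln / CAG Gln — identical.
Codon 5: CCU Pro / CCU Pro — identical.
Codon 6: GAC Asp / GAU Asp — synonymous.
Codon 7: GUA Val / GUU Val — synonymous.
Codon 8: GCG Ala / CAC His — nonsynonymous.
Nonsynonymous differences: 1 → different protein.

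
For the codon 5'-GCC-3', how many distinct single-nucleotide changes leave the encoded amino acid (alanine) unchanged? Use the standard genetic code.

3

Position 1: none → 0 synonymous.
Position 2: none → 0 synonymous.
Position 3: GCU, GCA, GCG → 3 synonymous.
Total: 0 + 0 + 3 = 3.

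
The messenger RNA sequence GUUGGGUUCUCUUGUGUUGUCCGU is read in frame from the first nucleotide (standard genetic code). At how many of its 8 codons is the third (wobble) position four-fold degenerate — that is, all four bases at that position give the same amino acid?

6

Codon 1 GUU (Val): third position 4-fold.
Codon 2 GGG (Gly): third position 4-fold.
Codon 3 UUC (Phe): third position 2-fold.
Codon 4 UCU (Ser): third position 4-fold.
Codon 5 UGU (Cys): third position 2-fold.
Codon 6 GUU (Val): third position 4-fold.
Codon 7 GUC (Val): third position 4-fold.
Codon 8 CGU (Arg): third position 4-fold.
Four-fold degenerate third positions: 6.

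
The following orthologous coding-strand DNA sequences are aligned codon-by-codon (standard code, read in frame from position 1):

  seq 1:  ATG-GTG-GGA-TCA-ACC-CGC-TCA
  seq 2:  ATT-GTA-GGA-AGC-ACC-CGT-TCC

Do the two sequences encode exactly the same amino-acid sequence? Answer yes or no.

Codon 1: ATG Met / ATT Ile — nonsynonymous.
Codon 2: GTG Val / GTA Val — synonymous.
Codon 3: GGA Gly / GGA Gly — identical.
Codon 4: TCA Ser / AGC Ser — synonymous.
Codon 5: ACC Thr / ACC Thr — identical.
Codon 6: CGC Arg / CGT Arg — synonymous.
Codon 7: TCA Ser / TCC Ser — synonymous.
Nonsynonymous differences: 1 → different protein.

no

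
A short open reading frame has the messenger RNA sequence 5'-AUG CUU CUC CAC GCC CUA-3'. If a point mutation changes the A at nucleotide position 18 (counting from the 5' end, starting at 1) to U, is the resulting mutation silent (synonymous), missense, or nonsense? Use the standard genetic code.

Position 18 falls in codon 6: CUA → Leu.
After the substitution the codon is CUU → Leu.
Both encode Leu, so the change is synonymous.

silent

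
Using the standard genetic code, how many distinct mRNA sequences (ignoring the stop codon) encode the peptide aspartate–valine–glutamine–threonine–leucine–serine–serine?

13824

Asp: 2 codons.
Val: 4 codons.
Gln: 2 codons.
Thr: 4 codons.
Leu: 6 codons.
Ser: 6 codons.
Ser: 6 codons.
2 × 4 × 2 × 4 × 6 × 6 × 6 = 13824.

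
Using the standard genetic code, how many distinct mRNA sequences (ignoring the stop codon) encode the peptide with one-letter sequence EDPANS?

768

Glu: 2 codons.
Asp: 2 codons.
Pro: 4 codons.
Ala: 4 codons.
Asn: 2 codons.
Ser: 6 codons.
2 × 2 × 4 × 4 × 2 × 6 = 768.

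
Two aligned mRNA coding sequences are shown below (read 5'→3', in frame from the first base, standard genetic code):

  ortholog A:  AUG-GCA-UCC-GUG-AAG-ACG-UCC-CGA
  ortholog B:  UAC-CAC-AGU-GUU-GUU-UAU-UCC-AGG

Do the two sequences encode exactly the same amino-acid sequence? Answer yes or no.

Codon 1: AUG Met / UAC Tyr — nonsynonymous.
Codon 2: GCA Ala / CAC His — nonsynonymous.
Codon 3: UCC Ser / AGU Ser — synonymous.
Codon 4: GUG Val / GUU Val — synonymous.
Codon 5: AAG Lys / GUU Val — nonsynonymous.
Codon 6: ACG Thr / UAU Tyr — nonsynonymous.
Codon 7: UCC Ser / UCC Ser — identical.
Codon 8: CGA Arg / AGG Arg — synonymous.
Nonsynonymous differences: 4 → different protein.

no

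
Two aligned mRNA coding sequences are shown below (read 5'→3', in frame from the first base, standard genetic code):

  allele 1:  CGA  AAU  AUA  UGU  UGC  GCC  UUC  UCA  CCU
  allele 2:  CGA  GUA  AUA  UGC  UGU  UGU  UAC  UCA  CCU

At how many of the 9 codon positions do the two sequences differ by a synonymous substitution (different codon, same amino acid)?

2

Codon 1: CGA Arg / CGA Arg — identical.
Codon 2: AAU Asn / GUA Val — nonsynonymous.
Codon 3: AUA Ile / AUA Ile — identical.
Codon 4: UGU Cys / UGC Cys — synonymous.
Codon 5: UGC Cys / UGU Cys — synonymous.
Codon 6: GCC Ala / UGU Cys — nonsynonymous.
Codon 7: UUC Phe / UAC Tyr — nonsynonymous.
Codon 8: UCA Ser / UCA Ser — identical.
Codon 9: CCU Pro / CCU Pro — identical.
Synonymous differences: 2.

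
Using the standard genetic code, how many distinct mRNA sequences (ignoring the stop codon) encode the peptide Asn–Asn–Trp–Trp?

4

Asn: 2 codons.
Asn: 2 codons.
Trp: 1 codon.
Trp: 1 codon.
2 × 2 × 1 × 1 = 4.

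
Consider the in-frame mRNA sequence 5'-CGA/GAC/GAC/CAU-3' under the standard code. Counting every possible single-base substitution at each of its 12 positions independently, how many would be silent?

Codon 1 (CGA, Arg): 4 synonymous substitutions.
Codon 2 (GAC, Asp): 1 synonymous substitution.
Codon 3 (GAC, Asp): 1 synonymous substitution.
Codon 4 (CAU, His): 1 synonymous substitution.
Total: 4 + 1 + 1 + 1 = 7.

7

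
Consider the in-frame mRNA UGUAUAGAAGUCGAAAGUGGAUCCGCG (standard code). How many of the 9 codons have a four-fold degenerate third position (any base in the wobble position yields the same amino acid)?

Codon 1 UGU (Cys): third position 2-fold.
Codon 2 AUA (Ile): third position 3-fold.
Codon 3 GAA (Glu): third position 2-fold.
Codon 4 GUC (Val): third position 4-fold.
Codon 5 GAA (Glu): third position 2-fold.
Codon 6 AGU (Ser): third position 2-fold.
Codon 7 GGA (Gly): third position 4-fold.
Codon 8 UCC (Ser): third position 4-fold.
Codon 9 GCG (Ala): third position 4-fold.
Four-fold degenerate third positions: 4.

4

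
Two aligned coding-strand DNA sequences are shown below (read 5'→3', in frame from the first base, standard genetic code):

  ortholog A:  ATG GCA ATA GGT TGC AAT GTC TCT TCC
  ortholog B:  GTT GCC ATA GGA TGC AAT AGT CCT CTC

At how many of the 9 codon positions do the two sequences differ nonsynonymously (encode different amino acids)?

Codon 1: ATG Met / GTT Val — nonsynonymous.
Codon 2: GCA Ala / GCC Ala — synonymous.
Codon 3: ATA Ile / ATA Ile — identical.
Codon 4: GGT Gly / GGA Gly — synonymous.
Codon 5: TGC Cys / TGC Cys — identical.
Codon 6: AAT Asn / AAT Asn — identical.
Codon 7: GTC Val / AGT Ser — nonsynonymous.
Codon 8: TCT Ser / CCT Pro — nonsynonymous.
Codon 9: TCC Ser / CTC Leu — nonsynonymous.
Nonsynonymous differences: 4.

4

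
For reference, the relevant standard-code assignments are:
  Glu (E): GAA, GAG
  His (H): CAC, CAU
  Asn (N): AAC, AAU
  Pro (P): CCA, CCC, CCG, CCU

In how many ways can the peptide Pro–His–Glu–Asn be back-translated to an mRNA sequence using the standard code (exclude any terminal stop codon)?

32

Pro: 4 codons.
His: 2 codons.
Glu: 2 codons.
Asn: 2 codons.
4 × 2 × 2 × 2 = 32.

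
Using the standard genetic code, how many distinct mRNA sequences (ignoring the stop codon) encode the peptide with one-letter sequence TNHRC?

192

Thr: 4 codons.
Asn: 2 codons.
His: 2 codons.
Arg: 6 codons.
Cys: 2 codons.
4 × 2 × 2 × 6 × 2 = 192.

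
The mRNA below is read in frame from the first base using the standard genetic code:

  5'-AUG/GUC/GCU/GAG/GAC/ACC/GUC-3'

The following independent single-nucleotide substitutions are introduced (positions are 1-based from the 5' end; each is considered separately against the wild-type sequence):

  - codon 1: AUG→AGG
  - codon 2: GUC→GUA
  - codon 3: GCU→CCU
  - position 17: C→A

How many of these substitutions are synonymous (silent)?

Codon 1: AUG (Met) → AGG (Arg) — missense.
Codon 2: GUC (Val) → GUA (Val) — synonymous.
Codon 3: GCU (Ala) → CCU (Pro) — missense.
Codon 6: ACC (Thr) → AAC (Asn) — missense.
Synonymous: 1 of 4.

1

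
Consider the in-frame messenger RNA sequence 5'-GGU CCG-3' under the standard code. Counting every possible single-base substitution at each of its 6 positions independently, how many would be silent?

6

Codon 1 (GGU, Gly): 3 synonymous substitutions.
Codon 2 (CCG, Pro): 3 synonymous substitutions.
Total: 3 + 3 = 6.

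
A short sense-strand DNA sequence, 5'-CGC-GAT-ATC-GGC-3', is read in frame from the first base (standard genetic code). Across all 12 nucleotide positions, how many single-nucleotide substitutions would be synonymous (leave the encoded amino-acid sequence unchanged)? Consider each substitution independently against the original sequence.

9

Codon 1 (CGC, Arg): 3 synonymous substitutions.
Codon 2 (GAT, Asp): 1 synonymous substitution.
Codon 3 (ATC, Ile): 2 synonymous substitutions.
Codon 4 (GGC, Gly): 3 synonymous substitutions.
Total: 3 + 1 + 2 + 3 = 9.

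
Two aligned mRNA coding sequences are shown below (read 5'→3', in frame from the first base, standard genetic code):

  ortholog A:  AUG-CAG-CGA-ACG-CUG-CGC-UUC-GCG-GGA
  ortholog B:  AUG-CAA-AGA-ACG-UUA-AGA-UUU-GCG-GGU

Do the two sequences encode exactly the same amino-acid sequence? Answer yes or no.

Codon 1: AUG Met / AUG Met — identical.
Codon 2: CAG Gln / CAA Gln — synonymous.
Codon 3: CGA Arg / AGA Arg — synonymous.
Codon 4: ACG Thr / ACG Thr — identical.
Codon 5: CUG Leu / UUA Leu — synonymous.
Codon 6: CGC Arg / AGA Arg — synonymous.
Codon 7: UUC Phe / UUU Phe — synonymous.
Codon 8: GCG Ala / GCG Ala — identical.
Codon 9: GGA Gly / GGU Gly — synonymous.
Nonsynonymous differences: 0 → same protein.

yes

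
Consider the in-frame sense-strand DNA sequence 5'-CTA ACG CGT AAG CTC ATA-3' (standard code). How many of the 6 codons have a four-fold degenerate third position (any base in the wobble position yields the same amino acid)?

Codon 1 CTA (Leu): third position 4-fold.
Codon 2 ACG (Thr): third position 4-fold.
Codon 3 CGT (Arg): third position 4-fold.
Codon 4 AAG (Lys): third position 2-fold.
Codon 5 CTC (Leu): third position 4-fold.
Codon 6 ATA (Ile): third position 3-fold.
Four-fold degenerate third positions: 4.

4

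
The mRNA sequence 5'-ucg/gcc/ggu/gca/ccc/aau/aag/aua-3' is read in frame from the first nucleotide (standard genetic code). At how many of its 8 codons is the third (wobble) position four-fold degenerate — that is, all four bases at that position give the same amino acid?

Codon 1 UCG (Ser): third position 4-fold.
Codon 2 GCC (Ala): third position 4-fold.
Codon 3 GGU (Gly): third position 4-fold.
Codon 4 GCA (Ala): third position 4-fold.
Codon 5 CCC (Pro): third position 4-fold.
Codon 6 AAU (Asn): third position 2-fold.
Codon 7 AAG (Lys): third position 2-fold.
Codon 8 AUA (Ile): third position 3-fold.
Four-fold degenerate third positions: 5.

5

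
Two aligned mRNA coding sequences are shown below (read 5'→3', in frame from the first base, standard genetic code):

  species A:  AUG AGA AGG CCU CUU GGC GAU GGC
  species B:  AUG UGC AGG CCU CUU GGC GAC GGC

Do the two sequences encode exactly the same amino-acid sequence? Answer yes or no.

no

Codon 1: AUG Met / AUG Met — identical.
Codon 2: AGA Arg / UGC Cys — nonsynonymous.
Codon 3: AGG Arg / AGG Arg — identical.
Codon 4: CCU Pro / CCU Pro — identical.
Codon 5: CUU Leu / CUU Leu — identical.
Codon 6: GGC Gly / GGC Gly — identical.
Codon 7: GAU Asp / GAC Asp — synonymous.
Codon 8: GGC Gly / GGC Gly — identical.
Nonsynonymous differences: 1 → different protein.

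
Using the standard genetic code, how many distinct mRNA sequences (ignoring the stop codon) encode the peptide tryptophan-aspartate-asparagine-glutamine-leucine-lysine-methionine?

Trp: 1 codon.
Asp: 2 codons.
Asn: 2 codons.
Gln: 2 codons.
Leu: 6 codons.
Lys: 2 codons.
Met: 1 codon.
1 × 2 × 2 × 2 × 6 × 2 × 1 = 96.

96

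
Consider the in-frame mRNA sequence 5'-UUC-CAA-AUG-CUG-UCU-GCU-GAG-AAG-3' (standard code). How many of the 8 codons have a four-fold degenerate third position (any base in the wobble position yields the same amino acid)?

Codon 1 UUC (Phe): third position 2-fold.
Codon 2 CAA (Gln): third position 2-fold.
Codon 3 AUG (Met): third position 1-fold.
Codon 4 CUG (Leu): third position 4-fold.
Codon 5 UCU (Ser): third position 4-fold.
Codon 6 GCU (Ala): third position 4-fold.
Codon 7 GAG (Glu): third position 2-fold.
Codon 8 AAG (Lys): third position 2-fold.
Four-fold degenerate third positions: 3.

3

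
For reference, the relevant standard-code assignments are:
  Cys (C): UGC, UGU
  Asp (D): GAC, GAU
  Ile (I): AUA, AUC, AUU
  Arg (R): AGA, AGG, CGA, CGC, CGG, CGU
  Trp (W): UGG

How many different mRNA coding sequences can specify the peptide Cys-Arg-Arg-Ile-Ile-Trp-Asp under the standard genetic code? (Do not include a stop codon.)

Cys: 2 codons.
Arg: 6 codons.
Arg: 6 codons.
Ile: 3 codons.
Ile: 3 codons.
Trp: 1 codon.
Asp: 2 codons.
2 × 6 × 6 × 3 × 3 × 1 × 2 = 1296.

1296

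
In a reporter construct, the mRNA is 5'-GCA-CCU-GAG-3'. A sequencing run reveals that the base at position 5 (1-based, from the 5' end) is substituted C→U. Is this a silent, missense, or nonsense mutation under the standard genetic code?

missense

Position 5 falls in codon 2: CCU → Pro.
After the substitution the codon is CUU → Leu.
Pro ≠ Leu, so this is a missense mutation.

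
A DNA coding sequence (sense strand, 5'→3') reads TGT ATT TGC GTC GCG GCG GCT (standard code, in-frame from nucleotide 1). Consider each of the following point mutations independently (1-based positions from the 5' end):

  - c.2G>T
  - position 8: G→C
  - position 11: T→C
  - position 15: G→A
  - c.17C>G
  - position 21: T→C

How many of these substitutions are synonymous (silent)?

2

Codon 1: TGT (Cys) → TTT (Phe) — missense.
Codon 3: TGC (Cys) → TCC (Ser) — missense.
Codon 4: GTC (Val) → GCC (Ala) — missense.
Codon 5: GCG (Ala) → GCA (Ala) — synonymous.
Codon 6: GCG (Ala) → GGG (Gly) — missense.
Codon 7: GCT (Ala) → GCC (Ala) — synonymous.
Synonymous: 2 of 6.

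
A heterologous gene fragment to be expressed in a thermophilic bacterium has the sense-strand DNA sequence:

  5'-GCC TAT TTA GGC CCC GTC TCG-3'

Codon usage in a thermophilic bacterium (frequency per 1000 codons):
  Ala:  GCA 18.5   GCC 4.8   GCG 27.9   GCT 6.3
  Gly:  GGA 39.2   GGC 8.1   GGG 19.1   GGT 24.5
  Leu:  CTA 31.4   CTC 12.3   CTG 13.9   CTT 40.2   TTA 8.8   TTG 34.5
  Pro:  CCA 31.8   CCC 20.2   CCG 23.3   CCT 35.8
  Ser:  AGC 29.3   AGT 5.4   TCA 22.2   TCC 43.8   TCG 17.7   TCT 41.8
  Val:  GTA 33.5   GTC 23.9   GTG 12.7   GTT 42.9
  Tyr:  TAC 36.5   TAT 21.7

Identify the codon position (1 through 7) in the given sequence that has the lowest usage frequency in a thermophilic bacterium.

1

Codon 1 GCC (Ala): 4.8 per 1000.
Codon 2 TAT (Tyr): 21.7 per 1000.
Codon 3 TTA (Leu): 8.8 per 1000.
Codon 4 GGC (Gly): 8.1 per 1000.
Codon 5 CCC (Pro): 20.2 per 1000.
Codon 6 GTC (Val): 23.9 per 1000.
Codon 7 TCG (Ser): 17.7 per 1000.
Lowest frequency is 4.8 at codon 1.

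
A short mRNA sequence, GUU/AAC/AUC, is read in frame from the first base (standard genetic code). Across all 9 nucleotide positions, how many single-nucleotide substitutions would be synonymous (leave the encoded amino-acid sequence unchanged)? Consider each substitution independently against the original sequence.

6

Codon 1 (GUU, Val): 3 synonymous substitutions.
Codon 2 (AAC, Asn): 1 synonymous substitution.
Codon 3 (AUC, Ile): 2 synonymous substitutions.
Total: 3 + 1 + 2 = 6.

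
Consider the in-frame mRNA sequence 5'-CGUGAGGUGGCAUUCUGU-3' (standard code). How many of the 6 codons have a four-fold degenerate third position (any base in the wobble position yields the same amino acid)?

Codon 1 CGU (Arg): third position 4-fold.
Codon 2 GAG (Glu): third position 2-fold.
Codon 3 GUG (Val): third position 4-fold.
Codon 4 GCA (Ala): third position 4-fold.
Codon 5 UUC (Phe): third position 2-fold.
Codon 6 UGU (Cys): third position 2-fold.
Four-fold degenerate third positions: 3.

3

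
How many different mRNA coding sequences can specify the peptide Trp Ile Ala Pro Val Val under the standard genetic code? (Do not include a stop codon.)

768

Trp: 1 codon.
Ile: 3 codons.
Ala: 4 codons.
Pro: 4 codons.
Val: 4 codons.
Val: 4 codons.
1 × 3 × 4 × 4 × 4 × 4 = 768.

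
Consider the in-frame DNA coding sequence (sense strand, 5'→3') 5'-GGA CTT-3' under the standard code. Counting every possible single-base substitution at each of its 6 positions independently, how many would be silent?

Codon 1 (GGA, Gly): 3 synonymous substitutions.
Codon 2 (CTT, Leu): 3 synonymous substitutions.
Total: 3 + 3 = 6.

6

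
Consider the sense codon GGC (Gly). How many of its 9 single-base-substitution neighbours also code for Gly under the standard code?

3

Position 1: none → 0 synonymous.
Position 2: none → 0 synonymous.
Position 3: GGT, GGA, GGG → 3 synonymous.
Total: 0 + 0 + 3 = 3.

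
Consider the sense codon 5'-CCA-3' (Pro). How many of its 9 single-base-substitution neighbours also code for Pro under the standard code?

3

Position 1: none → 0 synonymous.
Position 2: none → 0 synonymous.
Position 3: CCU, CCC, CCG → 3 synonymous.
Total: 0 + 0 + 3 = 3.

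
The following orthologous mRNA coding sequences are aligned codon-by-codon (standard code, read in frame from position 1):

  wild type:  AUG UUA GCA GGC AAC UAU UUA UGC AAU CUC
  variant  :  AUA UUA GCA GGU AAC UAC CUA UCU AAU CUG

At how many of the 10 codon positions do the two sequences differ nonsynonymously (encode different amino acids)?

Codon 1: AUG Met / AUA Ile — nonsynonymous.
Codon 2: UUA Leu / UUA Leu — identical.
Codon 3: GCA Ala / GCA Ala — identical.
Codon 4: GGC Gly / GGU Gly — synonymous.
Codon 5: AAC Asn / AAC Asn — identical.
Codon 6: UAU Tyr / UAC Tyr — synonymous.
Codon 7: UUA Leu / CUA Leu — synonymous.
Codon 8: UGC Cys / UCU Ser — nonsynonymous.
Codon 9: AAU Asn / AAU Asn — identical.
Codon 10: CUC Leu / CUG Leu — synonymous.
Nonsynonymous differences: 2.

2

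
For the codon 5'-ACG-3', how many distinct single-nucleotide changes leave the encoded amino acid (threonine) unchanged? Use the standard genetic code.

Position 1: none → 0 synonymous.
Position 2: none → 0 synonymous.
Position 3: ACU, ACC, ACA → 3 synonymous.
Total: 0 + 0 + 3 = 3.

3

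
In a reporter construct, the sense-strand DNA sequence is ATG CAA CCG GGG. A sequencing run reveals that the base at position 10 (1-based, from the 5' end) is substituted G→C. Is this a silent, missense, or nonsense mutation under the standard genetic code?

Position 10 falls in codon 4: GGG → Gly.
After the substitution the codon is CGG → Arg.
Gly ≠ Arg, so this is a missense mutation.

missense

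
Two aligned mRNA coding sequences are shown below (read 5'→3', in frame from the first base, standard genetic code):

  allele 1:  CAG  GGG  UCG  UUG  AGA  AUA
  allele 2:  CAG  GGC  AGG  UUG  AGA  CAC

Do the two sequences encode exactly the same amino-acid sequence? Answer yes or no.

Codon 1: CAG Gln / CAG Gln — identical.
Codon 2: GGG Gly / GGC Gly — synonymous.
Codon 3: UCG Ser / AGG Arg — nonsynonymous.
Codon 4: UUG Leu / UUG Leu — identical.
Codon 5: AGA Arg / AGA Arg — identical.
Codon 6: AUA Ile / CAC His — nonsynonymous.
Nonsynonymous differences: 2 → different protein.

no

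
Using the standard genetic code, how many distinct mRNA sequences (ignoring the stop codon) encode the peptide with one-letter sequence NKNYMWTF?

Asn: 2 codons.
Lys: 2 codons.
Asn: 2 codons.
Tyr: 2 codons.
Met: 1 codon.
Trp: 1 codon.
Thr: 4 codons.
Phe: 2 codons.
2 × 2 × 2 × 2 × 1 × 1 × 4 × 2 = 128.

128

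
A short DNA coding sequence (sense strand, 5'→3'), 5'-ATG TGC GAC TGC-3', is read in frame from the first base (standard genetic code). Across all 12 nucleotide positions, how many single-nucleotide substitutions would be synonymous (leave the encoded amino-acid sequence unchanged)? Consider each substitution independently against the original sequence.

Codon 1 (ATG, Met): 0 synonymous substitutions.
Codon 2 (TGC, Cys): 1 synonymous substitution.
Codon 3 (GAC, Asp): 1 synonymous substitution.
Codon 4 (TGC, Cys): 1 synonymous substitution.
Total: 0 + 1 + 1 + 1 = 3.

3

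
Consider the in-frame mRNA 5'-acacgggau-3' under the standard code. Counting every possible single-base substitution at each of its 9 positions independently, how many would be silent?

Codon 1 (ACA, Thr): 3 synonymous substitutions.
Codon 2 (CGG, Arg): 4 synonymous substitutions.
Codon 3 (GAU, Asp): 1 synonymous substitution.
Total: 3 + 4 + 1 = 8.

8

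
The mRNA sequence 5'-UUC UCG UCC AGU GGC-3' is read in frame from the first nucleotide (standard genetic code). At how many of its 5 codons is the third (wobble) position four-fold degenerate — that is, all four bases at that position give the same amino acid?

Codon 1 UUC (Phe): third position 2-fold.
Codon 2 UCG (Ser): third position 4-fold.
Codon 3 UCC (Ser): third position 4-fold.
Codon 4 AGU (Ser): third position 2-fold.
Codon 5 GGC (Gly): third position 4-fold.
Four-fold degenerate third positions: 3.

3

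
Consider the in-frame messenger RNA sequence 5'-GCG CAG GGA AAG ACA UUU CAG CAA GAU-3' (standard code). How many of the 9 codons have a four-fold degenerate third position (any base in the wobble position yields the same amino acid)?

Codon 1 GCG (Ala): third position 4-fold.
Codon 2 CAG (Gln): third position 2-fold.
Codon 3 GGA (Gly): third position 4-fold.
Codon 4 AAG (Lys): third position 2-fold.
Codon 5 ACA (Thr): third position 4-fold.
Codon 6 UUU (Phe): third position 2-fold.
Codon 7 CAG (Gln): third position 2-fold.
Codon 8 CAA (Gln): third position 2-fold.
Codon 9 GAU (Asp): third position 2-fold.
Four-fold degenerate third positions: 3.

3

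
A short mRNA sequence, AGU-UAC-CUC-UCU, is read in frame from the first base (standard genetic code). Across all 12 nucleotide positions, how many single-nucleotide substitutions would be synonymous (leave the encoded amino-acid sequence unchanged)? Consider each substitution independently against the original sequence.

Codon 1 (AGU, Ser): 1 synonymous substitution.
Codon 2 (UAC, Tyr): 1 synonymous substitution.
Codon 3 (CUC, Leu): 3 synonymous substitutions.
Codon 4 (UCU, Ser): 3 synonymous substitutions.
Total: 1 + 1 + 3 + 3 = 8.

8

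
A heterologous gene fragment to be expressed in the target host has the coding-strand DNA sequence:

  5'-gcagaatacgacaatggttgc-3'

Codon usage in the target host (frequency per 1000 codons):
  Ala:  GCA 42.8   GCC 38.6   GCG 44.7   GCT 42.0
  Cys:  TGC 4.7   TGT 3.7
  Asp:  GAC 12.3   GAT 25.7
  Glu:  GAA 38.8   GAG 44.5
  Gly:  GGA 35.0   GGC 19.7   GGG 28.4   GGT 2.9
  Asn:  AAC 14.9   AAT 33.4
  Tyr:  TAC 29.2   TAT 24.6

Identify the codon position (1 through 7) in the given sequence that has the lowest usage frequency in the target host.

Codon 1 GCA (Ala): 42.8 per 1000.
Codon 2 GAA (Glu): 38.8 per 1000.
Codon 3 TAC (Tyr): 29.2 per 1000.
Codon 4 GAC (Asp): 12.3 per 1000.
Codon 5 AAT (Asn): 33.4 per 1000.
Codon 6 GGT (Gly): 2.9 per 1000.
Codon 7 TGC (Cys): 4.7 per 1000.
Lowest frequency is 2.9 at codon 6.

6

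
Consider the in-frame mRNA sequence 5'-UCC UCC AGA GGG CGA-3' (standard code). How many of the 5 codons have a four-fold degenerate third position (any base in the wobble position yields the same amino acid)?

4

Codon 1 UCC (Ser): third position 4-fold.
Codon 2 UCC (Ser): third position 4-fold.
Codon 3 AGA (Arg): third position 2-fold.
Codon 4 GGG (Gly): third position 4-fold.
Codon 5 CGA (Arg): third position 4-fold.
Four-fold degenerate third positions: 4.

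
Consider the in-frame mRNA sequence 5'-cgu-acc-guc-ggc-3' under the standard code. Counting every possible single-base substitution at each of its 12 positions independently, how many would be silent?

12

Codon 1 (CGU, Arg): 3 synonymous substitutions.
Codon 2 (ACC, Thr): 3 synonymous substitutions.
Codon 3 (GUC, Val): 3 synonymous substitutions.
Codon 4 (GGC, Gly): 3 synonymous substitutions.
Total: 3 + 3 + 3 + 3 = 12.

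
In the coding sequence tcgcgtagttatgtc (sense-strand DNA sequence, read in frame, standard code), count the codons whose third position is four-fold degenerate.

3

Codon 1 TCG (Ser): third position 4-fold.
Codon 2 CGT (Arg): third position 4-fold.
Codon 3 AGT (Ser): third position 2-fold.
Codon 4 TAT (Tyr): third position 2-fold.
Codon 5 GTC (Val): third position 4-fold.
Four-fold degenerate third positions: 3.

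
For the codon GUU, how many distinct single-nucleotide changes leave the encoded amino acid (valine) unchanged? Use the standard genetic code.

3

Position 1: none → 0 synonymous.
Position 2: none → 0 synonymous.
Position 3: GUC, GUA, GUG → 3 synonymous.
Total: 0 + 0 + 3 = 3.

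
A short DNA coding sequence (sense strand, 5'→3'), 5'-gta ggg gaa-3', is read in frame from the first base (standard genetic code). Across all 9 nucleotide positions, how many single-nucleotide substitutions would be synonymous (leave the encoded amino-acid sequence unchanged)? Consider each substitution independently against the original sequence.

7

Codon 1 (GTA, Val): 3 synonymous substitutions.
Codon 2 (GGG, Gly): 3 synonymous substitutions.
Codon 3 (GAA, Glu): 1 synonymous substitution.
Total: 3 + 3 + 1 = 7.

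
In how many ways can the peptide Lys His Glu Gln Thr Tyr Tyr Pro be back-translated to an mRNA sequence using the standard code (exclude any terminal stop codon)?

1024

Lys: 2 codons.
His: 2 codons.
Glu: 2 codons.
Gln: 2 codons.
Thr: 4 codons.
Tyr: 2 codons.
Tyr: 2 codons.
Pro: 4 codons.
2 × 2 × 2 × 2 × 4 × 2 × 2 × 4 = 1024.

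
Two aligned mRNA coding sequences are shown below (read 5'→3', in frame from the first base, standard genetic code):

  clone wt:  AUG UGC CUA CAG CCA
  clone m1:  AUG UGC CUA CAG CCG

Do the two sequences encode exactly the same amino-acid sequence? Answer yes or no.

yes

Codon 1: AUG Met / AUG Met — identical.
Codon 2: UGC Cys / UGC Cys — identical.
Codon 3: CUA Leu / CUA Leu — identical.
Codon 4: CAG Gln / CAG Gln — identical.
Codon 5: CCA Pro / CCG Pro — synonymous.
Nonsynonymous differences: 0 → same protein.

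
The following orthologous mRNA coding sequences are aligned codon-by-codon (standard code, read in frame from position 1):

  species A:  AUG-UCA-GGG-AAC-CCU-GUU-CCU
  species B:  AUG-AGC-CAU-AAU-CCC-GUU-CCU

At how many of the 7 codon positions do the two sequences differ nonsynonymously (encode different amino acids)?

1

Codon 1: AUG Met / AUG Met — identical.
Codon 2: UCA Ser / AGC Ser — synonymous.
Codon 3: GGG Gly / CAU His — nonsynonymous.
Codon 4: AAC Asn / AAU Asn — synonymous.
Codon 5: CCU Pro / CCC Pro — synonymous.
Codon 6: GUU Val / GUU Val — identical.
Codon 7: CCU Pro / CCU Pro — identical.
Nonsynonymous differences: 1.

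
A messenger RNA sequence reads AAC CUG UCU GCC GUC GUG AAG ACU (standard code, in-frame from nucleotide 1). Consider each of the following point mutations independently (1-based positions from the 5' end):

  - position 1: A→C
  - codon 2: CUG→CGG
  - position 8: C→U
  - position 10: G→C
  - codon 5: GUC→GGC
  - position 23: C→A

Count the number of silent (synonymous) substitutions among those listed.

0

Codon 1: AAC (Asn) → CAC (His) — missense.
Codon 2: CUG (Leu) → CGG (Arg) — missense.
Codon 3: UCU (Ser) → UUU (Phe) — missense.
Codon 4: GCC (Ala) → CCC (Pro) — missense.
Codon 5: GUC (Val) → GGC (Gly) — missense.
Codon 8: ACU (Thr) → AAU (Asn) — missense.
Synonymous: 0 of 6.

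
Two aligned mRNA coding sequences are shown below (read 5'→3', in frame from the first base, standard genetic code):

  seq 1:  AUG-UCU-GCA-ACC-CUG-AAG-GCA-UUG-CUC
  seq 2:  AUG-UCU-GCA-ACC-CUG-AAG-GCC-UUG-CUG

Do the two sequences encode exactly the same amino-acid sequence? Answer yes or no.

Codon 1: AUG Met / AUG Met — identical.
Codon 2: UCU Ser / UCU Ser — identical.
Codon 3: GCA Ala / GCA Ala — identical.
Codon 4: ACC Thr / ACC Thr — identical.
Codon 5: CUG Leu / CUG Leu — identical.
Codon 6: AAG Lys / AAG Lys — identical.
Codon 7: GCA Ala / GCC Ala — synonymous.
Codon 8: UUG Leu / UUG Leu — identical.
Codon 9: CUC Leu / CUG Leu — synonymous.
Nonsynonymous differences: 0 → same protein.

yes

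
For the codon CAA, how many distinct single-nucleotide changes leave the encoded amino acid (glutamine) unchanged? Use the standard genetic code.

1

Position 1: none → 0 synonymous.
Position 2: none → 0 synonymous.
Position 3: CAG → 1 synonymous.
Total: 0 + 0 + 1 = 1.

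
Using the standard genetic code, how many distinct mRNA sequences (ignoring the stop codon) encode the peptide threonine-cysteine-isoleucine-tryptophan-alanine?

96

Thr: 4 codons.
Cys: 2 codons.
Ile: 3 codons.
Trp: 1 codon.
Ala: 4 codons.
4 × 2 × 3 × 1 × 4 = 96.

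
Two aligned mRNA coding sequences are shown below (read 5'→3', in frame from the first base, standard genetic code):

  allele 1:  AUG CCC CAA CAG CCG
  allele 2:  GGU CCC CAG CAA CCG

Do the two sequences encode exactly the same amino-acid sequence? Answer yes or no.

Codon 1: AUG Met / GGU Gly — nonsynonymous.
Codon 2: CCC Pro / CCC Pro — identical.
Codon 3: CAA Gln / CAG Gln — synonymous.
Codon 4: CAG Gln / CAA Gln — synonymous.
Codon 5: CCG Pro / CCG Pro — identical.
Nonsynonymous differences: 1 → different protein.

no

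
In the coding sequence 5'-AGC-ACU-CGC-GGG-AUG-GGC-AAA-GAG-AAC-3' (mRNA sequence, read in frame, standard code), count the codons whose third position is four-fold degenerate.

4

Codon 1 AGC (Ser): third position 2-fold.
Codon 2 ACU (Thr): third position 4-fold.
Codon 3 CGC (Arg): third position 4-fold.
Codon 4 GGG (Gly): third position 4-fold.
Codon 5 AUG (Met): third position 1-fold.
Codon 6 GGC (Gly): third position 4-fold.
Codon 7 AAA (Lys): third position 2-fold.
Codon 8 GAG (Glu): third position 2-fold.
Codon 9 AAC (Asn): third position 2-fold.
Four-fold degenerate third positions: 4.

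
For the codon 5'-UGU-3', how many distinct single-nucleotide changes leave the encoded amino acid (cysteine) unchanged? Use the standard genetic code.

Position 1: none → 0 synonymous.
Position 2: none → 0 synonymous.
Position 3: UGC → 1 synonymous.
Total: 0 + 0 + 1 = 1.

1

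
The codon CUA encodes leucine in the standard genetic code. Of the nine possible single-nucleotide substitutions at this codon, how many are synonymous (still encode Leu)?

4

Position 1: UUA → 1 synonymous.
Position 2: none → 0 synonymous.
Position 3: CUU, CUC, CUG → 3 synonymous.
Total: 1 + 0 + 3 = 4.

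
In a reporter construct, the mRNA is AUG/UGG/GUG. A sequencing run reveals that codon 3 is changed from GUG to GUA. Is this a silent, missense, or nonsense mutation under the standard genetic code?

silent

Position 9 falls in codon 3: GUG → Val.
After the substitution the codon is GUA → Val.
Both encode Val, so the change is synonymous.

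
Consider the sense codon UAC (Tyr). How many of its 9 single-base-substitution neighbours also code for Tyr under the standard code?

Position 1: none → 0 synonymous.
Position 2: none → 0 synonymous.
Position 3: UAU → 1 synonymous.
Total: 0 + 0 + 1 = 1.

1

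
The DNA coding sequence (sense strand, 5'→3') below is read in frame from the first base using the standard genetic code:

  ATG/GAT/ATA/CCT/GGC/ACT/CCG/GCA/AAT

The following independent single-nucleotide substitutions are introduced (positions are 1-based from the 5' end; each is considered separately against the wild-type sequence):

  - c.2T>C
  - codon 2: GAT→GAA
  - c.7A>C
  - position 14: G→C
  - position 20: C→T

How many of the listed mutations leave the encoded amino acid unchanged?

Codon 1: ATG (Met) → ACG (Thr) — missense.
Codon 2: GAT (Asp) → GAA (Glu) — missense.
Codon 3: ATA (Ile) → CTA (Leu) — missense.
Codon 5: GGC (Gly) → GCC (Ala) — missense.
Codon 7: CCG (Pro) → CTG (Leu) — missense.
Synonymous: 0 of 5.

0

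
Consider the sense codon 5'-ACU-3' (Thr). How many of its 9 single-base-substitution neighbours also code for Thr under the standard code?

3

Position 1: none → 0 synonymous.
Position 2: none → 0 synonymous.
Position 3: ACC, ACA, ACG → 3 synonymous.
Total: 0 + 0 + 3 = 3.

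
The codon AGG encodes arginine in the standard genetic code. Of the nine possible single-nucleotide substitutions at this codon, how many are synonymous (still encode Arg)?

2

Position 1: CGG → 1 synonymous.
Position 2: none → 0 synonymous.
Position 3: AGA → 1 synonymous.
Total: 1 + 0 + 1 = 2.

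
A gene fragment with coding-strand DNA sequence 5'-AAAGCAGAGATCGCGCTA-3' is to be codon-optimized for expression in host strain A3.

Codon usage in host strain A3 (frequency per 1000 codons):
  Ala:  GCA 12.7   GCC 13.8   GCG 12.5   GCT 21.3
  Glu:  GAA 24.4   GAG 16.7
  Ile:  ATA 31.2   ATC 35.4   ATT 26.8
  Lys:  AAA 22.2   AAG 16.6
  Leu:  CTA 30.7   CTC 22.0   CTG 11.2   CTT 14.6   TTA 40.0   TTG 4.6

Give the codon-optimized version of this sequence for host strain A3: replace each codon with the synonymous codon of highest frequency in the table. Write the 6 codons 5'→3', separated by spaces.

AAA GCT GAA ATC GCT TTA

Codon 1 (Lys): best is AAA at 22.2.
Codon 2 (Ala): best is GCT at 21.3.
Codon 3 (Glu): best is GAA at 24.4.
Codon 4 (Ile): best is ATC at 35.4.
Codon 5 (Ala): best is GCT at 21.3.
Codon 6 (Leu): best is TTA at 40.0.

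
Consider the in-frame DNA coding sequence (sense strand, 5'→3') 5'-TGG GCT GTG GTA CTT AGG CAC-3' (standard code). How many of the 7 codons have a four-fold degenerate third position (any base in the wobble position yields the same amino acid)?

Codon 1 TGG (Trp): third position 1-fold.
Codon 2 GCT (Ala): third position 4-fold.
Codon 3 GTG (Val): third position 4-fold.
Codon 4 GTA (Val): third position 4-fold.
Codon 5 CTT (Leu): third position 4-fold.
Codon 6 AGG (Arg): third position 2-fold.
Codon 7 CAC (His): third position 2-fold.
Four-fold degenerate third positions: 4.

4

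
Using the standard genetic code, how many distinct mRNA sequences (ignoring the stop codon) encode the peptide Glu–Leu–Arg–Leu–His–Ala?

3456

Glu: 2 codons.
Leu: 6 codons.
Arg: 6 codons.
Leu: 6 codons.
His: 2 codons.
Ala: 4 codons.
2 × 6 × 6 × 6 × 2 × 4 = 3456.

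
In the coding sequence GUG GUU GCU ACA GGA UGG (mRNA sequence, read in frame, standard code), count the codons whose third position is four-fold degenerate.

5

Codon 1 GUG (Val): third position 4-fold.
Codon 2 GUU (Val): third position 4-fold.
Codon 3 GCU (Ala): third position 4-fold.
Codon 4 ACA (Thr): third position 4-fold.
Codon 5 GGA (Gly): third position 4-fold.
Codon 6 UGG (Trp): third position 1-fold.
Four-fold degenerate third positions: 5.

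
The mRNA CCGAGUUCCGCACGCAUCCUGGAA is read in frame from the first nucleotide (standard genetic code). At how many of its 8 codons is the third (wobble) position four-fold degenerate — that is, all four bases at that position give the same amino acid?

5

Codon 1 CCG (Pro): third position 4-fold.
Codon 2 AGU (Ser): third position 2-fold.
Codon 3 UCC (Ser): third position 4-fold.
Codon 4 GCA (Ala): third position 4-fold.
Codon 5 CGC (Arg): third position 4-fold.
Codon 6 AUC (Ile): third position 3-fold.
Codon 7 CUG (Leu): third position 4-fold.
Codon 8 GAA (Glu): third position 2-fold.
Four-fold degenerate third positions: 5.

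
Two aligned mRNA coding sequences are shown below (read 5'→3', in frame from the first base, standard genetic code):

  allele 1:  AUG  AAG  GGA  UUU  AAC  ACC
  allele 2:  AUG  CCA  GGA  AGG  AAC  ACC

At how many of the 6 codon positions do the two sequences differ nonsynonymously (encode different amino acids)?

Codon 1: AUG Met / AUG Met — identical.
Codon 2: AAG Lys / CCA Pro — nonsynonymous.
Codon 3: GGA Gly / GGA Gly — identical.
Codon 4: UUU Phe / AGG Arg — nonsynonymous.
Codon 5: AAC Asn / AAC Asn — identical.
Codon 6: ACC Thr / ACC Thr — identical.
Nonsynonymous differences: 2.

2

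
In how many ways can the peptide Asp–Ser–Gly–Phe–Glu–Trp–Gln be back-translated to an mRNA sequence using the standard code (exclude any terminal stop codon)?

Asp: 2 codons.
Ser: 6 codons.
Gly: 4 codons.
Phe: 2 codons.
Glu: 2 codons.
Trp: 1 codon.
Gln: 2 codons.
2 × 6 × 4 × 2 × 2 × 1 × 2 = 384.

384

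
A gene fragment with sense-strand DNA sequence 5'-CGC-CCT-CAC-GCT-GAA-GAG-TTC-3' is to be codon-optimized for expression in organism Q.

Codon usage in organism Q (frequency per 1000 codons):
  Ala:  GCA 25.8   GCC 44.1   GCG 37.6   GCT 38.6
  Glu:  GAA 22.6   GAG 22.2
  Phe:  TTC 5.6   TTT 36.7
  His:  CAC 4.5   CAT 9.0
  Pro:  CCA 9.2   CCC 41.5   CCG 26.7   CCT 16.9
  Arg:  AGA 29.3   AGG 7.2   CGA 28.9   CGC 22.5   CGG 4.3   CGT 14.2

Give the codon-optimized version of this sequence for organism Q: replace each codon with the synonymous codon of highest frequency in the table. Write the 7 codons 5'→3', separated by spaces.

AGA CCC CAT GCC GAA GAA TTT

Codon 1 (Arg): best is AGA at 29.3.
Codon 2 (Pro): best is CCC at 41.5.
Codon 3 (His): best is CAT at 9.0.
Codon 4 (Ala): best is GCC at 44.1.
Codon 5 (Glu): best is GAA at 22.6.
Codon 6 (Glu): best is GAA at 22.6.
Codon 7 (Phe): best is TTT at 36.7.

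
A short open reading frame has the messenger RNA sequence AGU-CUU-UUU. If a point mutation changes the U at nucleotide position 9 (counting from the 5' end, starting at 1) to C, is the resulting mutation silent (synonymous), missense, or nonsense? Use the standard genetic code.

silent

Position 9 falls in codon 3: UUU → Phe.
After the substitution the codon is UUC → Phe.
Both encode Phe, so the change is synonymous.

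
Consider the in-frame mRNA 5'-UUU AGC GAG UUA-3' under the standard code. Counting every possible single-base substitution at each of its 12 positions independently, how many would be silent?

5

Codon 1 (UUU, Phe): 1 synonymous substitution.
Codon 2 (AGC, Ser): 1 synonymous substitution.
Codon 3 (GAG, Glu): 1 synonymous substitution.
Codon 4 (UUA, Leu): 2 synonymous substitutions.
Total: 1 + 1 + 1 + 2 = 5.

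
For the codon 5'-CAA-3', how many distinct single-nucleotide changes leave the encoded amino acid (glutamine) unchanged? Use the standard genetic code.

Position 1: none → 0 synonymous.
Position 2: none → 0 synonymous.
Position 3: CAG → 1 synonymous.
Total: 0 + 0 + 1 = 1.

1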